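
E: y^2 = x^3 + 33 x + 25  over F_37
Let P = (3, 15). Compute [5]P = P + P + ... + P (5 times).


k = 5 = 101_2 (binary, LSB first: 101)
Double-and-add from P = (3, 15):
  bit 0 = 1: acc = O + (3, 15) = (3, 15)
  bit 1 = 0: acc unchanged = (3, 15)
  bit 2 = 1: acc = (3, 15) + (15, 26) = (35, 5)

5P = (35, 5)


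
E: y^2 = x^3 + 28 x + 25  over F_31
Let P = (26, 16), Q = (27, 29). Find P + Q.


P != Q, so use the chord formula.
s = (y2 - y1) / (x2 - x1) = (13) / (1) mod 31 = 13
x3 = s^2 - x1 - x2 mod 31 = 13^2 - 26 - 27 = 23
y3 = s (x1 - x3) - y1 mod 31 = 13 * (26 - 23) - 16 = 23

P + Q = (23, 23)


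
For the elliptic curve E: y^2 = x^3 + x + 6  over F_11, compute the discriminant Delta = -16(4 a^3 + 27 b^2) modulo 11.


4 a^3 + 27 b^2 = 4*1^3 + 27*6^2 = 4 + 972 = 976
Delta = -16 * (976) = -15616
Delta mod 11 = 4

Delta = 4 (mod 11)


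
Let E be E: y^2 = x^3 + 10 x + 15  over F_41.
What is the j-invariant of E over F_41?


Delta = -16(4 a^3 + 27 b^2) mod 41 = 12
-1728 * (4 a)^3 = -1728 * (4*10)^3 mod 41 = 6
j = 6 * 12^(-1) mod 41 = 21

j = 21 (mod 41)


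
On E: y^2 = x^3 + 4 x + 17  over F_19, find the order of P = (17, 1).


Compute successive multiples of P until we hit O:
  1P = (17, 1)
  2P = (11, 9)
  3P = (16, 4)
  4P = (14, 9)
  5P = (12, 11)
  6P = (13, 10)
  7P = (0, 13)
  8P = (0, 6)
  ... (continuing to 15P)
  15P = O

ord(P) = 15


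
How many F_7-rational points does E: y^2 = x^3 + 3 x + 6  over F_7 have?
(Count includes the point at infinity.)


For each x in F_7, count y with y^2 = x^3 + 3 x + 6 mod 7:
  x = 3: RHS = 0, y in [0]  -> 1 point(s)
  x = 6: RHS = 2, y in [3, 4]  -> 2 point(s)
Affine points: 3. Add the point at infinity: total = 4.

#E(F_7) = 4


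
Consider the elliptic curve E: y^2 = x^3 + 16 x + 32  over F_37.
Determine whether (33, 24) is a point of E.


Check whether y^2 = x^3 + 16 x + 32 (mod 37) for (x, y) = (33, 24).
LHS: y^2 = 24^2 mod 37 = 21
RHS: x^3 + 16 x + 32 = 33^3 + 16*33 + 32 mod 37 = 15
LHS != RHS

No, not on the curve


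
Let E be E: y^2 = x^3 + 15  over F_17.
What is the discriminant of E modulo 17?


4 a^3 + 27 b^2 = 4*0^3 + 27*15^2 = 0 + 6075 = 6075
Delta = -16 * (6075) = -97200
Delta mod 17 = 6

Delta = 6 (mod 17)


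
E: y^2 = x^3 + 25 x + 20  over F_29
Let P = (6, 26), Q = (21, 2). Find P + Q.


P != Q, so use the chord formula.
s = (y2 - y1) / (x2 - x1) = (5) / (15) mod 29 = 10
x3 = s^2 - x1 - x2 mod 29 = 10^2 - 6 - 21 = 15
y3 = s (x1 - x3) - y1 mod 29 = 10 * (6 - 15) - 26 = 0

P + Q = (15, 0)


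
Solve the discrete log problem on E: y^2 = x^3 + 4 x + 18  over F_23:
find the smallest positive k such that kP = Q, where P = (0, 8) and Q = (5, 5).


Enumerate multiples of P until we hit Q = (5, 5):
  1P = (0, 8)
  2P = (13, 6)
  3P = (22, 6)
  4P = (5, 5)
Match found at i = 4.

k = 4


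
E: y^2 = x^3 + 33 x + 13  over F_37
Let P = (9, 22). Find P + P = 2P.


Doubling: s = (3 x1^2 + a) / (2 y1)
s = (3*9^2 + 33) / (2*22) mod 37 = 13
x3 = s^2 - 2 x1 mod 37 = 13^2 - 2*9 = 3
y3 = s (x1 - x3) - y1 mod 37 = 13 * (9 - 3) - 22 = 19

2P = (3, 19)


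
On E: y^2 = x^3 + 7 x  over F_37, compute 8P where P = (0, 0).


k = 8 = 1000_2 (binary, LSB first: 0001)
Double-and-add from P = (0, 0):
  bit 0 = 0: acc unchanged = O
  bit 1 = 0: acc unchanged = O
  bit 2 = 0: acc unchanged = O
  bit 3 = 1: acc = O + O = O

8P = O


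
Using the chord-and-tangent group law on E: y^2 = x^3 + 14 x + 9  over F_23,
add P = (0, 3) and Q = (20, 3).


P != Q, so use the chord formula.
s = (y2 - y1) / (x2 - x1) = (0) / (20) mod 23 = 0
x3 = s^2 - x1 - x2 mod 23 = 0^2 - 0 - 20 = 3
y3 = s (x1 - x3) - y1 mod 23 = 0 * (0 - 3) - 3 = 20

P + Q = (3, 20)


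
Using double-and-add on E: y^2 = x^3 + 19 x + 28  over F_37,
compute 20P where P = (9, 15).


k = 20 = 10100_2 (binary, LSB first: 00101)
Double-and-add from P = (9, 15):
  bit 0 = 0: acc unchanged = O
  bit 1 = 0: acc unchanged = O
  bit 2 = 1: acc = O + (13, 20) = (13, 20)
  bit 3 = 0: acc unchanged = (13, 20)
  bit 4 = 1: acc = (13, 20) + (30, 12) = (6, 5)

20P = (6, 5)


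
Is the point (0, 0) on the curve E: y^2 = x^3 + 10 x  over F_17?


Check whether y^2 = x^3 + 10 x + 0 (mod 17) for (x, y) = (0, 0).
LHS: y^2 = 0^2 mod 17 = 0
RHS: x^3 + 10 x + 0 = 0^3 + 10*0 + 0 mod 17 = 0
LHS = RHS

Yes, on the curve


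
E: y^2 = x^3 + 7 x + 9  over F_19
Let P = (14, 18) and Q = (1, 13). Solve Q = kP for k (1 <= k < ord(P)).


Enumerate multiples of P until we hit Q = (1, 13):
  1P = (14, 18)
  2P = (0, 16)
  3P = (12, 4)
  4P = (4, 14)
  5P = (8, 11)
  6P = (1, 13)
Match found at i = 6.

k = 6


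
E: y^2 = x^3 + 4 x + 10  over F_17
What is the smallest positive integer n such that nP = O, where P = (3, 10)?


Compute successive multiples of P until we hit O:
  1P = (3, 10)
  2P = (12, 16)
  3P = (10, 8)
  4P = (2, 14)
  5P = (11, 5)
  6P = (1, 10)
  7P = (13, 7)
  8P = (5, 11)
  ... (continuing to 17P)
  17P = O

ord(P) = 17


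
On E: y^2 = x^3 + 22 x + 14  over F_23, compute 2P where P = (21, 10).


Doubling: s = (3 x1^2 + a) / (2 y1)
s = (3*21^2 + 22) / (2*10) mod 23 = 4
x3 = s^2 - 2 x1 mod 23 = 4^2 - 2*21 = 20
y3 = s (x1 - x3) - y1 mod 23 = 4 * (21 - 20) - 10 = 17

2P = (20, 17)


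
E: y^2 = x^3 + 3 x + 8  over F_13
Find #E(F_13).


For each x in F_13, count y with y^2 = x^3 + 3 x + 8 mod 13:
  x = 1: RHS = 12, y in [5, 8]  -> 2 point(s)
  x = 2: RHS = 9, y in [3, 10]  -> 2 point(s)
  x = 9: RHS = 10, y in [6, 7]  -> 2 point(s)
  x = 12: RHS = 4, y in [2, 11]  -> 2 point(s)
Affine points: 8. Add the point at infinity: total = 9.

#E(F_13) = 9


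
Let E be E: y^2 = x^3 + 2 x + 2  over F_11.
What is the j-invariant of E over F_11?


Delta = -16(4 a^3 + 27 b^2) mod 11 = 4
-1728 * (4 a)^3 = -1728 * (4*2)^3 mod 11 = 5
j = 5 * 4^(-1) mod 11 = 4

j = 4 (mod 11)


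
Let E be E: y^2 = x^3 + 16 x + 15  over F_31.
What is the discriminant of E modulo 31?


4 a^3 + 27 b^2 = 4*16^3 + 27*15^2 = 16384 + 6075 = 22459
Delta = -16 * (22459) = -359344
Delta mod 31 = 8

Delta = 8 (mod 31)


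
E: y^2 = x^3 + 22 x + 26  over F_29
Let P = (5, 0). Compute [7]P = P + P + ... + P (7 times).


k = 7 = 111_2 (binary, LSB first: 111)
Double-and-add from P = (5, 0):
  bit 0 = 1: acc = O + (5, 0) = (5, 0)
  bit 1 = 1: acc = (5, 0) + O = (5, 0)
  bit 2 = 1: acc = (5, 0) + O = (5, 0)

7P = (5, 0)


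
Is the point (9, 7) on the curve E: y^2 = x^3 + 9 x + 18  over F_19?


Check whether y^2 = x^3 + 9 x + 18 (mod 19) for (x, y) = (9, 7).
LHS: y^2 = 7^2 mod 19 = 11
RHS: x^3 + 9 x + 18 = 9^3 + 9*9 + 18 mod 19 = 11
LHS = RHS

Yes, on the curve


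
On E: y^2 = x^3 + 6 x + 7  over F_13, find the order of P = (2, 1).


Compute successive multiples of P until we hit O:
  1P = (2, 1)
  2P = (12, 0)
  3P = (2, 12)
  4P = O

ord(P) = 4


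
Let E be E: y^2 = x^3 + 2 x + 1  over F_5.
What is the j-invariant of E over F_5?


Delta = -16(4 a^3 + 27 b^2) mod 5 = 1
-1728 * (4 a)^3 = -1728 * (4*2)^3 mod 5 = 4
j = 4 * 1^(-1) mod 5 = 4

j = 4 (mod 5)


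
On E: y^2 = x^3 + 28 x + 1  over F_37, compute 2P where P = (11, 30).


Doubling: s = (3 x1^2 + a) / (2 y1)
s = (3*11^2 + 28) / (2*30) mod 37 = 17
x3 = s^2 - 2 x1 mod 37 = 17^2 - 2*11 = 8
y3 = s (x1 - x3) - y1 mod 37 = 17 * (11 - 8) - 30 = 21

2P = (8, 21)


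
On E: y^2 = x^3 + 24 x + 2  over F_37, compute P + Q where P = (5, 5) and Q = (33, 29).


P != Q, so use the chord formula.
s = (y2 - y1) / (x2 - x1) = (24) / (28) mod 37 = 22
x3 = s^2 - x1 - x2 mod 37 = 22^2 - 5 - 33 = 2
y3 = s (x1 - x3) - y1 mod 37 = 22 * (5 - 2) - 5 = 24

P + Q = (2, 24)


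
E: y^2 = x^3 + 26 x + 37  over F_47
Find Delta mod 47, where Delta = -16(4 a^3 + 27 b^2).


4 a^3 + 27 b^2 = 4*26^3 + 27*37^2 = 70304 + 36963 = 107267
Delta = -16 * (107267) = -1716272
Delta mod 47 = 27

Delta = 27 (mod 47)


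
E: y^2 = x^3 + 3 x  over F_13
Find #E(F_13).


For each x in F_13, count y with y^2 = x^3 + 3 x + 0 mod 13:
  x = 0: RHS = 0, y in [0]  -> 1 point(s)
  x = 1: RHS = 4, y in [2, 11]  -> 2 point(s)
  x = 2: RHS = 1, y in [1, 12]  -> 2 point(s)
  x = 3: RHS = 10, y in [6, 7]  -> 2 point(s)
  x = 5: RHS = 10, y in [6, 7]  -> 2 point(s)
  x = 6: RHS = 0, y in [0]  -> 1 point(s)
  x = 7: RHS = 0, y in [0]  -> 1 point(s)
  x = 8: RHS = 3, y in [4, 9]  -> 2 point(s)
  x = 10: RHS = 3, y in [4, 9]  -> 2 point(s)
  x = 11: RHS = 12, y in [5, 8]  -> 2 point(s)
  x = 12: RHS = 9, y in [3, 10]  -> 2 point(s)
Affine points: 19. Add the point at infinity: total = 20.

#E(F_13) = 20


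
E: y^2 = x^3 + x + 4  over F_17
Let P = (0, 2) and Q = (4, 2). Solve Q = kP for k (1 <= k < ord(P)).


Enumerate multiples of P until we hit Q = (4, 2):
  1P = (0, 2)
  2P = (16, 11)
  3P = (14, 5)
  4P = (4, 2)
Match found at i = 4.

k = 4


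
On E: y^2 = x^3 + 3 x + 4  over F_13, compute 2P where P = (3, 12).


Doubling: s = (3 x1^2 + a) / (2 y1)
s = (3*3^2 + 3) / (2*12) mod 13 = 11
x3 = s^2 - 2 x1 mod 13 = 11^2 - 2*3 = 11
y3 = s (x1 - x3) - y1 mod 13 = 11 * (3 - 11) - 12 = 4

2P = (11, 4)


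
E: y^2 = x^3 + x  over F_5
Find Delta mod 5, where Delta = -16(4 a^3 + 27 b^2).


4 a^3 + 27 b^2 = 4*1^3 + 27*0^2 = 4 + 0 = 4
Delta = -16 * (4) = -64
Delta mod 5 = 1

Delta = 1 (mod 5)


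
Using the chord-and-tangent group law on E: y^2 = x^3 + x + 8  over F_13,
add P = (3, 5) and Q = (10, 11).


P != Q, so use the chord formula.
s = (y2 - y1) / (x2 - x1) = (6) / (7) mod 13 = 12
x3 = s^2 - x1 - x2 mod 13 = 12^2 - 3 - 10 = 1
y3 = s (x1 - x3) - y1 mod 13 = 12 * (3 - 1) - 5 = 6

P + Q = (1, 6)


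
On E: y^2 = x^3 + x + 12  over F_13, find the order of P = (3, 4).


Compute successive multiples of P until we hit O:
  1P = (3, 4)
  2P = (3, 9)
  3P = O

ord(P) = 3


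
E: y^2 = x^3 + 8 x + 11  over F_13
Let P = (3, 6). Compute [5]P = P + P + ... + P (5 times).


k = 5 = 101_2 (binary, LSB first: 101)
Double-and-add from P = (3, 6):
  bit 0 = 1: acc = O + (3, 6) = (3, 6)
  bit 1 = 0: acc unchanged = (3, 6)
  bit 2 = 1: acc = (3, 6) + (2, 10) = (11, 0)

5P = (11, 0)


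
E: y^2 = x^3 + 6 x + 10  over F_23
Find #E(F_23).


For each x in F_23, count y with y^2 = x^3 + 6 x + 10 mod 23:
  x = 3: RHS = 9, y in [3, 20]  -> 2 point(s)
  x = 4: RHS = 6, y in [11, 12]  -> 2 point(s)
  x = 5: RHS = 4, y in [2, 21]  -> 2 point(s)
  x = 6: RHS = 9, y in [3, 20]  -> 2 point(s)
  x = 7: RHS = 4, y in [2, 21]  -> 2 point(s)
  x = 8: RHS = 18, y in [8, 15]  -> 2 point(s)
  x = 10: RHS = 12, y in [9, 14]  -> 2 point(s)
  x = 11: RHS = 4, y in [2, 21]  -> 2 point(s)
  x = 12: RHS = 16, y in [4, 19]  -> 2 point(s)
  x = 13: RHS = 8, y in [10, 13]  -> 2 point(s)
  x = 14: RHS = 9, y in [3, 20]  -> 2 point(s)
  x = 15: RHS = 2, y in [5, 18]  -> 2 point(s)
  x = 16: RHS = 16, y in [4, 19]  -> 2 point(s)
  x = 18: RHS = 16, y in [4, 19]  -> 2 point(s)
  x = 21: RHS = 13, y in [6, 17]  -> 2 point(s)
  x = 22: RHS = 3, y in [7, 16]  -> 2 point(s)
Affine points: 32. Add the point at infinity: total = 33.

#E(F_23) = 33


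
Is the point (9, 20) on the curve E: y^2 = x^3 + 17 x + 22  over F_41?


Check whether y^2 = x^3 + 17 x + 22 (mod 41) for (x, y) = (9, 20).
LHS: y^2 = 20^2 mod 41 = 31
RHS: x^3 + 17 x + 22 = 9^3 + 17*9 + 22 mod 41 = 2
LHS != RHS

No, not on the curve


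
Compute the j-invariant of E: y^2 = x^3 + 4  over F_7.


Delta = -16(4 a^3 + 27 b^2) mod 7 = 4
-1728 * (4 a)^3 = -1728 * (4*0)^3 mod 7 = 0
j = 0 * 4^(-1) mod 7 = 0

j = 0 (mod 7)


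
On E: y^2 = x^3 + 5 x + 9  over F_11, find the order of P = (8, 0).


Compute successive multiples of P until we hit O:
  1P = (8, 0)
  2P = O

ord(P) = 2


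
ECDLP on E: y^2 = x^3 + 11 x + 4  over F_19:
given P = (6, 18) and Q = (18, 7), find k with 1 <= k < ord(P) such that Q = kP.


Enumerate multiples of P until we hit Q = (18, 7):
  1P = (6, 18)
  2P = (18, 12)
  3P = (0, 17)
  4P = (3, 11)
  5P = (7, 5)
  6P = (4, 13)
  7P = (1, 4)
  8P = (13, 8)
  9P = (16, 18)
  10P = (16, 1)
  11P = (13, 11)
  12P = (1, 15)
  13P = (4, 6)
  14P = (7, 14)
  15P = (3, 8)
  16P = (0, 2)
  17P = (18, 7)
Match found at i = 17.

k = 17


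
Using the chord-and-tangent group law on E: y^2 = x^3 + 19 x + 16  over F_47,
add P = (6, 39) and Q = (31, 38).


P != Q, so use the chord formula.
s = (y2 - y1) / (x2 - x1) = (46) / (25) mod 47 = 15
x3 = s^2 - x1 - x2 mod 47 = 15^2 - 6 - 31 = 0
y3 = s (x1 - x3) - y1 mod 47 = 15 * (6 - 0) - 39 = 4

P + Q = (0, 4)


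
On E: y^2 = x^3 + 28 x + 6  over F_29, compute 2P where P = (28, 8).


Doubling: s = (3 x1^2 + a) / (2 y1)
s = (3*28^2 + 28) / (2*8) mod 29 = 11
x3 = s^2 - 2 x1 mod 29 = 11^2 - 2*28 = 7
y3 = s (x1 - x3) - y1 mod 29 = 11 * (28 - 7) - 8 = 20

2P = (7, 20)


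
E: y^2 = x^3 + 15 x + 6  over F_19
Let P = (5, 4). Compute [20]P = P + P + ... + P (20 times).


k = 20 = 10100_2 (binary, LSB first: 00101)
Double-and-add from P = (5, 4):
  bit 0 = 0: acc unchanged = O
  bit 1 = 0: acc unchanged = O
  bit 2 = 1: acc = O + (11, 1) = (11, 1)
  bit 3 = 0: acc unchanged = (11, 1)
  bit 4 = 1: acc = (11, 1) + (13, 2) = (0, 14)

20P = (0, 14)


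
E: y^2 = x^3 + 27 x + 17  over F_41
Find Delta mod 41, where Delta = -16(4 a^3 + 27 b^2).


4 a^3 + 27 b^2 = 4*27^3 + 27*17^2 = 78732 + 7803 = 86535
Delta = -16 * (86535) = -1384560
Delta mod 41 = 10

Delta = 10 (mod 41)


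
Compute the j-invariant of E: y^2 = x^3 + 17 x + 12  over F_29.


Delta = -16(4 a^3 + 27 b^2) mod 29 = 12
-1728 * (4 a)^3 = -1728 * (4*17)^3 mod 29 = 23
j = 23 * 12^(-1) mod 29 = 14

j = 14 (mod 29)


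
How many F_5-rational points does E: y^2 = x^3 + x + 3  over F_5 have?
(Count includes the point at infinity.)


For each x in F_5, count y with y^2 = x^3 + 1 x + 3 mod 5:
  x = 1: RHS = 0, y in [0]  -> 1 point(s)
  x = 4: RHS = 1, y in [1, 4]  -> 2 point(s)
Affine points: 3. Add the point at infinity: total = 4.

#E(F_5) = 4


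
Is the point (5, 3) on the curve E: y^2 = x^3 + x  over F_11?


Check whether y^2 = x^3 + 1 x + 0 (mod 11) for (x, y) = (5, 3).
LHS: y^2 = 3^2 mod 11 = 9
RHS: x^3 + 1 x + 0 = 5^3 + 1*5 + 0 mod 11 = 9
LHS = RHS

Yes, on the curve


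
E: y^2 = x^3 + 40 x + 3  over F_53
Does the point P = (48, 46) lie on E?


Check whether y^2 = x^3 + 40 x + 3 (mod 53) for (x, y) = (48, 46).
LHS: y^2 = 46^2 mod 53 = 49
RHS: x^3 + 40 x + 3 = 48^3 + 40*48 + 3 mod 53 = 49
LHS = RHS

Yes, on the curve


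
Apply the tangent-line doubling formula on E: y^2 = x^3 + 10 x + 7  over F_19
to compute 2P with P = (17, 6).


Doubling: s = (3 x1^2 + a) / (2 y1)
s = (3*17^2 + 10) / (2*6) mod 19 = 5
x3 = s^2 - 2 x1 mod 19 = 5^2 - 2*17 = 10
y3 = s (x1 - x3) - y1 mod 19 = 5 * (17 - 10) - 6 = 10

2P = (10, 10)


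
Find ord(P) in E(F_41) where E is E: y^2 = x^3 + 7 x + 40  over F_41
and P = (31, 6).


Compute successive multiples of P until we hit O:
  1P = (31, 6)
  2P = (0, 32)
  3P = (2, 12)
  4P = (39, 31)
  5P = (16, 5)
  6P = (33, 13)
  7P = (20, 12)
  8P = (13, 14)
  ... (continuing to 37P)
  37P = O

ord(P) = 37


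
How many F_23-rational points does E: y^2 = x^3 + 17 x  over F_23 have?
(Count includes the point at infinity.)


For each x in F_23, count y with y^2 = x^3 + 17 x + 0 mod 23:
  x = 0: RHS = 0, y in [0]  -> 1 point(s)
  x = 1: RHS = 18, y in [8, 15]  -> 2 point(s)
  x = 3: RHS = 9, y in [3, 20]  -> 2 point(s)
  x = 5: RHS = 3, y in [7, 16]  -> 2 point(s)
  x = 7: RHS = 2, y in [5, 18]  -> 2 point(s)
  x = 8: RHS = 4, y in [2, 21]  -> 2 point(s)
  x = 9: RHS = 8, y in [10, 13]  -> 2 point(s)
  x = 11: RHS = 0, y in [0]  -> 1 point(s)
  x = 12: RHS = 0, y in [0]  -> 1 point(s)
  x = 13: RHS = 3, y in [7, 16]  -> 2 point(s)
  x = 17: RHS = 4, y in [2, 21]  -> 2 point(s)
  x = 19: RHS = 6, y in [11, 12]  -> 2 point(s)
  x = 21: RHS = 4, y in [2, 21]  -> 2 point(s)
Affine points: 23. Add the point at infinity: total = 24.

#E(F_23) = 24


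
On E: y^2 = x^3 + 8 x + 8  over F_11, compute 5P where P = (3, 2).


k = 5 = 101_2 (binary, LSB first: 101)
Double-and-add from P = (3, 2):
  bit 0 = 1: acc = O + (3, 2) = (3, 2)
  bit 1 = 0: acc unchanged = (3, 2)
  bit 2 = 1: acc = (3, 2) + (7, 0) = (4, 4)

5P = (4, 4)


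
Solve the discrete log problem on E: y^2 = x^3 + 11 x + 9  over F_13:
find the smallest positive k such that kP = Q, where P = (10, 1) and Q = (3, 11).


Enumerate multiples of P until we hit Q = (3, 11):
  1P = (10, 1)
  2P = (3, 2)
  3P = (4, 0)
  4P = (3, 11)
Match found at i = 4.

k = 4


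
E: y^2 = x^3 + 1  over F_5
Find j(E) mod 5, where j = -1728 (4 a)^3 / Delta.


Delta = -16(4 a^3 + 27 b^2) mod 5 = 3
-1728 * (4 a)^3 = -1728 * (4*0)^3 mod 5 = 0
j = 0 * 3^(-1) mod 5 = 0

j = 0 (mod 5)


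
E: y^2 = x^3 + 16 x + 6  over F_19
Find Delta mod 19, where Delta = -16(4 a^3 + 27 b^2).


4 a^3 + 27 b^2 = 4*16^3 + 27*6^2 = 16384 + 972 = 17356
Delta = -16 * (17356) = -277696
Delta mod 19 = 8

Delta = 8 (mod 19)


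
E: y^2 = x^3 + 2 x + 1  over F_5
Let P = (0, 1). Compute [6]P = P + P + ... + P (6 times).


k = 6 = 110_2 (binary, LSB first: 011)
Double-and-add from P = (0, 1):
  bit 0 = 0: acc unchanged = O
  bit 1 = 1: acc = O + (1, 3) = (1, 3)
  bit 2 = 1: acc = (1, 3) + (3, 2) = (0, 4)

6P = (0, 4)


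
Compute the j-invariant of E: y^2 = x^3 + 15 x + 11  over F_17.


Delta = -16(4 a^3 + 27 b^2) mod 17 = 5
-1728 * (4 a)^3 = -1728 * (4*15)^3 mod 17 = 5
j = 5 * 5^(-1) mod 17 = 1

j = 1 (mod 17)


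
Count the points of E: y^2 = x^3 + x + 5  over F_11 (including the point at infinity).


For each x in F_11, count y with y^2 = x^3 + 1 x + 5 mod 11:
  x = 0: RHS = 5, y in [4, 7]  -> 2 point(s)
  x = 2: RHS = 4, y in [2, 9]  -> 2 point(s)
  x = 5: RHS = 3, y in [5, 6]  -> 2 point(s)
  x = 7: RHS = 3, y in [5, 6]  -> 2 point(s)
  x = 10: RHS = 3, y in [5, 6]  -> 2 point(s)
Affine points: 10. Add the point at infinity: total = 11.

#E(F_11) = 11


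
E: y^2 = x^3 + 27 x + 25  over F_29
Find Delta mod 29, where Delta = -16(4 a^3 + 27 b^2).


4 a^3 + 27 b^2 = 4*27^3 + 27*25^2 = 78732 + 16875 = 95607
Delta = -16 * (95607) = -1529712
Delta mod 29 = 9

Delta = 9 (mod 29)


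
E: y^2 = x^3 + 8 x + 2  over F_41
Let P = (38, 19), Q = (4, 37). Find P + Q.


P != Q, so use the chord formula.
s = (y2 - y1) / (x2 - x1) = (18) / (7) mod 41 = 26
x3 = s^2 - x1 - x2 mod 41 = 26^2 - 38 - 4 = 19
y3 = s (x1 - x3) - y1 mod 41 = 26 * (38 - 19) - 19 = 24

P + Q = (19, 24)


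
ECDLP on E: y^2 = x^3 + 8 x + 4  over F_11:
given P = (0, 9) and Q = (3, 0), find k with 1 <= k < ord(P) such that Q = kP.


Enumerate multiples of P until we hit Q = (3, 0):
  1P = (0, 9)
  2P = (4, 10)
  3P = (5, 9)
  4P = (6, 2)
  5P = (3, 0)
Match found at i = 5.

k = 5


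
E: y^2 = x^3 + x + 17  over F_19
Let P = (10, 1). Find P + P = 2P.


Doubling: s = (3 x1^2 + a) / (2 y1)
s = (3*10^2 + 1) / (2*1) mod 19 = 8
x3 = s^2 - 2 x1 mod 19 = 8^2 - 2*10 = 6
y3 = s (x1 - x3) - y1 mod 19 = 8 * (10 - 6) - 1 = 12

2P = (6, 12)


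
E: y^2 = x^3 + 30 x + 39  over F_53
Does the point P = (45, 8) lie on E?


Check whether y^2 = x^3 + 30 x + 39 (mod 53) for (x, y) = (45, 8).
LHS: y^2 = 8^2 mod 53 = 11
RHS: x^3 + 30 x + 39 = 45^3 + 30*45 + 39 mod 53 = 29
LHS != RHS

No, not on the curve


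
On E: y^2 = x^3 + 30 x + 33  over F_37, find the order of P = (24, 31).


Compute successive multiples of P until we hit O:
  1P = (24, 31)
  2P = (19, 32)
  3P = (34, 8)
  4P = (15, 26)
  5P = (28, 12)
  6P = (33, 21)
  7P = (26, 0)
  8P = (33, 16)
  ... (continuing to 14P)
  14P = O

ord(P) = 14


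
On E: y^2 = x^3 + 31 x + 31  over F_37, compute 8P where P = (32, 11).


k = 8 = 1000_2 (binary, LSB first: 0001)
Double-and-add from P = (32, 11):
  bit 0 = 0: acc unchanged = O
  bit 1 = 0: acc unchanged = O
  bit 2 = 0: acc unchanged = O
  bit 3 = 1: acc = O + (29, 14) = (29, 14)

8P = (29, 14)


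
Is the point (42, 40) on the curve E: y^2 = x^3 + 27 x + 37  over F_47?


Check whether y^2 = x^3 + 27 x + 37 (mod 47) for (x, y) = (42, 40).
LHS: y^2 = 40^2 mod 47 = 2
RHS: x^3 + 27 x + 37 = 42^3 + 27*42 + 37 mod 47 = 12
LHS != RHS

No, not on the curve


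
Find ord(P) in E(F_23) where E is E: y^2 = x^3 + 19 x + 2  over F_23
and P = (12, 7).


Compute successive multiples of P until we hit O:
  1P = (12, 7)
  2P = (0, 5)
  3P = (4, 2)
  4P = (2, 5)
  5P = (21, 5)
  6P = (21, 18)
  7P = (2, 18)
  8P = (4, 21)
  ... (continuing to 11P)
  11P = O

ord(P) = 11


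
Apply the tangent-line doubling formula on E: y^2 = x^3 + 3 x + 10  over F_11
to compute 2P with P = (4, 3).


Doubling: s = (3 x1^2 + a) / (2 y1)
s = (3*4^2 + 3) / (2*3) mod 11 = 3
x3 = s^2 - 2 x1 mod 11 = 3^2 - 2*4 = 1
y3 = s (x1 - x3) - y1 mod 11 = 3 * (4 - 1) - 3 = 6

2P = (1, 6)


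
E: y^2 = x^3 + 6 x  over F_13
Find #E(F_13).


For each x in F_13, count y with y^2 = x^3 + 6 x + 0 mod 13:
  x = 0: RHS = 0, y in [0]  -> 1 point(s)
  x = 4: RHS = 10, y in [6, 7]  -> 2 point(s)
  x = 5: RHS = 12, y in [5, 8]  -> 2 point(s)
  x = 8: RHS = 1, y in [1, 12]  -> 2 point(s)
  x = 9: RHS = 3, y in [4, 9]  -> 2 point(s)
Affine points: 9. Add the point at infinity: total = 10.

#E(F_13) = 10


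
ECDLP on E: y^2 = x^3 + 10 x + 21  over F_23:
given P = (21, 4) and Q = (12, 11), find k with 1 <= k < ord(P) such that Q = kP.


Enumerate multiples of P until we hit Q = (12, 11):
  1P = (21, 4)
  2P = (13, 18)
  3P = (5, 14)
  4P = (15, 21)
  5P = (11, 6)
  6P = (3, 20)
  7P = (12, 11)
Match found at i = 7.

k = 7


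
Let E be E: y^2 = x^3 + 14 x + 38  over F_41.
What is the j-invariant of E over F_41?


Delta = -16(4 a^3 + 27 b^2) mod 41 = 35
-1728 * (4 a)^3 = -1728 * (4*14)^3 mod 41 = 4
j = 4 * 35^(-1) mod 41 = 13

j = 13 (mod 41)


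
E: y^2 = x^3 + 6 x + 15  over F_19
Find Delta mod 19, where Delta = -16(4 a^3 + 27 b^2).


4 a^3 + 27 b^2 = 4*6^3 + 27*15^2 = 864 + 6075 = 6939
Delta = -16 * (6939) = -111024
Delta mod 19 = 12

Delta = 12 (mod 19)


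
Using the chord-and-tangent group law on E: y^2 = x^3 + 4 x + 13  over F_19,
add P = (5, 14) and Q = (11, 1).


P != Q, so use the chord formula.
s = (y2 - y1) / (x2 - x1) = (6) / (6) mod 19 = 1
x3 = s^2 - x1 - x2 mod 19 = 1^2 - 5 - 11 = 4
y3 = s (x1 - x3) - y1 mod 19 = 1 * (5 - 4) - 14 = 6

P + Q = (4, 6)


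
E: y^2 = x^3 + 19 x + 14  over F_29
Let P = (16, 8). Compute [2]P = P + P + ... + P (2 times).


k = 2 = 10_2 (binary, LSB first: 01)
Double-and-add from P = (16, 8):
  bit 0 = 0: acc unchanged = O
  bit 1 = 1: acc = O + (17, 28) = (17, 28)

2P = (17, 28)


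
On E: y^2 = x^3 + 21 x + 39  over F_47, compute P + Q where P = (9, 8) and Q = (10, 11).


P != Q, so use the chord formula.
s = (y2 - y1) / (x2 - x1) = (3) / (1) mod 47 = 3
x3 = s^2 - x1 - x2 mod 47 = 3^2 - 9 - 10 = 37
y3 = s (x1 - x3) - y1 mod 47 = 3 * (9 - 37) - 8 = 2

P + Q = (37, 2)


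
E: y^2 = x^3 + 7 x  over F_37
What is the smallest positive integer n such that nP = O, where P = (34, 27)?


Compute successive multiples of P until we hit O:
  1P = (34, 27)
  2P = (10, 21)
  3P = (0, 0)
  4P = (10, 16)
  5P = (34, 10)
  6P = O

ord(P) = 6


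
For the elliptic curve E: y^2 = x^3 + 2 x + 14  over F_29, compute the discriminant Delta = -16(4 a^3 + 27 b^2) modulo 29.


4 a^3 + 27 b^2 = 4*2^3 + 27*14^2 = 32 + 5292 = 5324
Delta = -16 * (5324) = -85184
Delta mod 29 = 18

Delta = 18 (mod 29)


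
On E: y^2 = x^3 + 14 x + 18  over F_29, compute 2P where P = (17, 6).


Doubling: s = (3 x1^2 + a) / (2 y1)
s = (3*17^2 + 14) / (2*6) mod 29 = 13
x3 = s^2 - 2 x1 mod 29 = 13^2 - 2*17 = 19
y3 = s (x1 - x3) - y1 mod 29 = 13 * (17 - 19) - 6 = 26

2P = (19, 26)


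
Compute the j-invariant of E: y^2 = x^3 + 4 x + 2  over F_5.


Delta = -16(4 a^3 + 27 b^2) mod 5 = 1
-1728 * (4 a)^3 = -1728 * (4*4)^3 mod 5 = 2
j = 2 * 1^(-1) mod 5 = 2

j = 2 (mod 5)


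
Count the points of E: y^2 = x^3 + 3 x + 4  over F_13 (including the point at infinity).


For each x in F_13, count y with y^2 = x^3 + 3 x + 4 mod 13:
  x = 0: RHS = 4, y in [2, 11]  -> 2 point(s)
  x = 3: RHS = 1, y in [1, 12]  -> 2 point(s)
  x = 5: RHS = 1, y in [1, 12]  -> 2 point(s)
  x = 6: RHS = 4, y in [2, 11]  -> 2 point(s)
  x = 7: RHS = 4, y in [2, 11]  -> 2 point(s)
  x = 11: RHS = 3, y in [4, 9]  -> 2 point(s)
  x = 12: RHS = 0, y in [0]  -> 1 point(s)
Affine points: 13. Add the point at infinity: total = 14.

#E(F_13) = 14


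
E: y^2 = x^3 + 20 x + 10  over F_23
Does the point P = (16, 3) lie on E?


Check whether y^2 = x^3 + 20 x + 10 (mod 23) for (x, y) = (16, 3).
LHS: y^2 = 3^2 mod 23 = 9
RHS: x^3 + 20 x + 10 = 16^3 + 20*16 + 10 mod 23 = 10
LHS != RHS

No, not on the curve


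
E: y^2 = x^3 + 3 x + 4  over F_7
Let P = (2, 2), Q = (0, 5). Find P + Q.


P != Q, so use the chord formula.
s = (y2 - y1) / (x2 - x1) = (3) / (5) mod 7 = 2
x3 = s^2 - x1 - x2 mod 7 = 2^2 - 2 - 0 = 2
y3 = s (x1 - x3) - y1 mod 7 = 2 * (2 - 2) - 2 = 5

P + Q = (2, 5)


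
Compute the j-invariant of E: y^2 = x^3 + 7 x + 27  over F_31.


Delta = -16(4 a^3 + 27 b^2) mod 31 = 28
-1728 * (4 a)^3 = -1728 * (4*7)^3 mod 31 = 1
j = 1 * 28^(-1) mod 31 = 10

j = 10 (mod 31)


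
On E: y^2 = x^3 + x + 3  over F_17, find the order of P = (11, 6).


Compute successive multiples of P until we hit O:
  1P = (11, 6)
  2P = (16, 1)
  3P = (8, 8)
  4P = (6, 2)
  5P = (2, 8)
  6P = (3, 13)
  7P = (12, 14)
  8P = (7, 9)
  ... (continuing to 17P)
  17P = O

ord(P) = 17


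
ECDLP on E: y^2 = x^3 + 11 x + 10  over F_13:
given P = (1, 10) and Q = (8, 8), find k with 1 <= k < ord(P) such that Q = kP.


Enumerate multiples of P until we hit Q = (8, 8):
  1P = (1, 10)
  2P = (2, 1)
  3P = (0, 7)
  4P = (8, 8)
Match found at i = 4.

k = 4


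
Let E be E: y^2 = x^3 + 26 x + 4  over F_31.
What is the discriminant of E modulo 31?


4 a^3 + 27 b^2 = 4*26^3 + 27*4^2 = 70304 + 432 = 70736
Delta = -16 * (70736) = -1131776
Delta mod 31 = 3

Delta = 3 (mod 31)


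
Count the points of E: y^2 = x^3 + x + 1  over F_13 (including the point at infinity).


For each x in F_13, count y with y^2 = x^3 + 1 x + 1 mod 13:
  x = 0: RHS = 1, y in [1, 12]  -> 2 point(s)
  x = 1: RHS = 3, y in [4, 9]  -> 2 point(s)
  x = 4: RHS = 4, y in [2, 11]  -> 2 point(s)
  x = 5: RHS = 1, y in [1, 12]  -> 2 point(s)
  x = 7: RHS = 0, y in [0]  -> 1 point(s)
  x = 8: RHS = 1, y in [1, 12]  -> 2 point(s)
  x = 10: RHS = 10, y in [6, 7]  -> 2 point(s)
  x = 11: RHS = 4, y in [2, 11]  -> 2 point(s)
  x = 12: RHS = 12, y in [5, 8]  -> 2 point(s)
Affine points: 17. Add the point at infinity: total = 18.

#E(F_13) = 18


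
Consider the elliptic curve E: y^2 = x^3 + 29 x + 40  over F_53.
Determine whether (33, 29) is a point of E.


Check whether y^2 = x^3 + 29 x + 40 (mod 53) for (x, y) = (33, 29).
LHS: y^2 = 29^2 mod 53 = 46
RHS: x^3 + 29 x + 40 = 33^3 + 29*33 + 40 mod 53 = 46
LHS = RHS

Yes, on the curve


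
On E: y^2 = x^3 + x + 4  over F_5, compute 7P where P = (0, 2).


k = 7 = 111_2 (binary, LSB first: 111)
Double-and-add from P = (0, 2):
  bit 0 = 1: acc = O + (0, 2) = (0, 2)
  bit 1 = 1: acc = (0, 2) + (1, 4) = (3, 2)
  bit 2 = 1: acc = (3, 2) + (2, 3) = (1, 1)

7P = (1, 1)


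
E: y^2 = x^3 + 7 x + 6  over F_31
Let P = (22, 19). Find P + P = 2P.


Doubling: s = (3 x1^2 + a) / (2 y1)
s = (3*22^2 + 7) / (2*19) mod 31 = 18
x3 = s^2 - 2 x1 mod 31 = 18^2 - 2*22 = 1
y3 = s (x1 - x3) - y1 mod 31 = 18 * (22 - 1) - 19 = 18

2P = (1, 18)


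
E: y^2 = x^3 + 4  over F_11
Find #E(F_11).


For each x in F_11, count y with y^2 = x^3 + 0 x + 4 mod 11:
  x = 0: RHS = 4, y in [2, 9]  -> 2 point(s)
  x = 1: RHS = 5, y in [4, 7]  -> 2 point(s)
  x = 2: RHS = 1, y in [1, 10]  -> 2 point(s)
  x = 3: RHS = 9, y in [3, 8]  -> 2 point(s)
  x = 6: RHS = 0, y in [0]  -> 1 point(s)
  x = 10: RHS = 3, y in [5, 6]  -> 2 point(s)
Affine points: 11. Add the point at infinity: total = 12.

#E(F_11) = 12


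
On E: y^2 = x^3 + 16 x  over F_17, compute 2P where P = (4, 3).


Doubling: s = (3 x1^2 + a) / (2 y1)
s = (3*4^2 + 16) / (2*3) mod 17 = 5
x3 = s^2 - 2 x1 mod 17 = 5^2 - 2*4 = 0
y3 = s (x1 - x3) - y1 mod 17 = 5 * (4 - 0) - 3 = 0

2P = (0, 0)


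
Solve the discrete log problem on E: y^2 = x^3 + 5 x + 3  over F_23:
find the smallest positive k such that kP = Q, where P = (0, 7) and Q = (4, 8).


Enumerate multiples of P until we hit Q = (4, 8):
  1P = (0, 7)
  2P = (4, 8)
Match found at i = 2.

k = 2


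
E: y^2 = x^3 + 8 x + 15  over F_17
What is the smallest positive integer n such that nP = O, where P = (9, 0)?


Compute successive multiples of P until we hit O:
  1P = (9, 0)
  2P = O

ord(P) = 2


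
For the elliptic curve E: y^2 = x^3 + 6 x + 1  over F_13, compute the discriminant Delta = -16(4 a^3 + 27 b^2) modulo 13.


4 a^3 + 27 b^2 = 4*6^3 + 27*1^2 = 864 + 27 = 891
Delta = -16 * (891) = -14256
Delta mod 13 = 5

Delta = 5 (mod 13)


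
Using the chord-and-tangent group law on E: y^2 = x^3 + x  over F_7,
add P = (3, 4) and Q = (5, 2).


P != Q, so use the chord formula.
s = (y2 - y1) / (x2 - x1) = (5) / (2) mod 7 = 6
x3 = s^2 - x1 - x2 mod 7 = 6^2 - 3 - 5 = 0
y3 = s (x1 - x3) - y1 mod 7 = 6 * (3 - 0) - 4 = 0

P + Q = (0, 0)


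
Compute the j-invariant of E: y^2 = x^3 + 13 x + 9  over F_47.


Delta = -16(4 a^3 + 27 b^2) mod 47 = 39
-1728 * (4 a)^3 = -1728 * (4*13)^3 mod 47 = 12
j = 12 * 39^(-1) mod 47 = 22

j = 22 (mod 47)


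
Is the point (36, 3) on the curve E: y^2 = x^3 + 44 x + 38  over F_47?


Check whether y^2 = x^3 + 44 x + 38 (mod 47) for (x, y) = (36, 3).
LHS: y^2 = 3^2 mod 47 = 9
RHS: x^3 + 44 x + 38 = 36^3 + 44*36 + 38 mod 47 = 9
LHS = RHS

Yes, on the curve


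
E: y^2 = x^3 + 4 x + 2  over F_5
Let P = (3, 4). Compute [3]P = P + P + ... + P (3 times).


k = 3 = 11_2 (binary, LSB first: 11)
Double-and-add from P = (3, 4):
  bit 0 = 1: acc = O + (3, 4) = (3, 4)
  bit 1 = 1: acc = (3, 4) + (3, 1) = O

3P = O


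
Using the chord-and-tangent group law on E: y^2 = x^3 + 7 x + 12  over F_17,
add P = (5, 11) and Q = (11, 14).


P != Q, so use the chord formula.
s = (y2 - y1) / (x2 - x1) = (3) / (6) mod 17 = 9
x3 = s^2 - x1 - x2 mod 17 = 9^2 - 5 - 11 = 14
y3 = s (x1 - x3) - y1 mod 17 = 9 * (5 - 14) - 11 = 10

P + Q = (14, 10)


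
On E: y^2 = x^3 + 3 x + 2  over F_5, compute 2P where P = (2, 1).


Doubling: s = (3 x1^2 + a) / (2 y1)
s = (3*2^2 + 3) / (2*1) mod 5 = 0
x3 = s^2 - 2 x1 mod 5 = 0^2 - 2*2 = 1
y3 = s (x1 - x3) - y1 mod 5 = 0 * (2 - 1) - 1 = 4

2P = (1, 4)


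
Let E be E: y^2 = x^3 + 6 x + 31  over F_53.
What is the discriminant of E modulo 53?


4 a^3 + 27 b^2 = 4*6^3 + 27*31^2 = 864 + 25947 = 26811
Delta = -16 * (26811) = -428976
Delta mod 53 = 6

Delta = 6 (mod 53)


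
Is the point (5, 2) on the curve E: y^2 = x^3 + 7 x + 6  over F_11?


Check whether y^2 = x^3 + 7 x + 6 (mod 11) for (x, y) = (5, 2).
LHS: y^2 = 2^2 mod 11 = 4
RHS: x^3 + 7 x + 6 = 5^3 + 7*5 + 6 mod 11 = 1
LHS != RHS

No, not on the curve


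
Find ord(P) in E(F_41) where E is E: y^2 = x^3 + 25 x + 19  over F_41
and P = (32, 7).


Compute successive multiples of P until we hit O:
  1P = (32, 7)
  2P = (28, 11)
  3P = (23, 25)
  4P = (31, 32)
  5P = (29, 0)
  6P = (31, 9)
  7P = (23, 16)
  8P = (28, 30)
  ... (continuing to 10P)
  10P = O

ord(P) = 10


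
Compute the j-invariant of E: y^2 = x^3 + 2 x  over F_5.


Delta = -16(4 a^3 + 27 b^2) mod 5 = 3
-1728 * (4 a)^3 = -1728 * (4*2)^3 mod 5 = 4
j = 4 * 3^(-1) mod 5 = 3

j = 3 (mod 5)


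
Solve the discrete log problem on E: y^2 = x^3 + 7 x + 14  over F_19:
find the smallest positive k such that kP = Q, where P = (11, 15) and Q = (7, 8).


Enumerate multiples of P until we hit Q = (7, 8):
  1P = (11, 15)
  2P = (14, 5)
  3P = (3, 9)
  4P = (2, 6)
  5P = (7, 8)
Match found at i = 5.

k = 5


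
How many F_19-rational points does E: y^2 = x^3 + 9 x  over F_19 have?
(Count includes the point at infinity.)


For each x in F_19, count y with y^2 = x^3 + 9 x + 0 mod 19:
  x = 0: RHS = 0, y in [0]  -> 1 point(s)
  x = 2: RHS = 7, y in [8, 11]  -> 2 point(s)
  x = 3: RHS = 16, y in [4, 15]  -> 2 point(s)
  x = 4: RHS = 5, y in [9, 10]  -> 2 point(s)
  x = 6: RHS = 4, y in [2, 17]  -> 2 point(s)
  x = 7: RHS = 7, y in [8, 11]  -> 2 point(s)
  x = 10: RHS = 7, y in [8, 11]  -> 2 point(s)
  x = 11: RHS = 5, y in [9, 10]  -> 2 point(s)
  x = 14: RHS = 1, y in [1, 18]  -> 2 point(s)
  x = 18: RHS = 9, y in [3, 16]  -> 2 point(s)
Affine points: 19. Add the point at infinity: total = 20.

#E(F_19) = 20


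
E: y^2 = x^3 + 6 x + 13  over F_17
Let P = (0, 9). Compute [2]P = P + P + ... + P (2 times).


k = 2 = 10_2 (binary, LSB first: 01)
Double-and-add from P = (0, 9):
  bit 0 = 0: acc unchanged = O
  bit 1 = 1: acc = O + (2, 13) = (2, 13)

2P = (2, 13)


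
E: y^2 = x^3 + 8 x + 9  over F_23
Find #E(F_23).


For each x in F_23, count y with y^2 = x^3 + 8 x + 9 mod 23:
  x = 0: RHS = 9, y in [3, 20]  -> 2 point(s)
  x = 1: RHS = 18, y in [8, 15]  -> 2 point(s)
  x = 4: RHS = 13, y in [6, 17]  -> 2 point(s)
  x = 5: RHS = 13, y in [6, 17]  -> 2 point(s)
  x = 10: RHS = 8, y in [10, 13]  -> 2 point(s)
  x = 11: RHS = 2, y in [5, 18]  -> 2 point(s)
  x = 12: RHS = 16, y in [4, 19]  -> 2 point(s)
  x = 14: RHS = 13, y in [6, 17]  -> 2 point(s)
  x = 15: RHS = 8, y in [10, 13]  -> 2 point(s)
  x = 16: RHS = 1, y in [1, 22]  -> 2 point(s)
  x = 20: RHS = 4, y in [2, 21]  -> 2 point(s)
  x = 21: RHS = 8, y in [10, 13]  -> 2 point(s)
  x = 22: RHS = 0, y in [0]  -> 1 point(s)
Affine points: 25. Add the point at infinity: total = 26.

#E(F_23) = 26


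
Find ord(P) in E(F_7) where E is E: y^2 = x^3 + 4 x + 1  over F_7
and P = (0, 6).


Compute successive multiples of P until we hit O:
  1P = (0, 6)
  2P = (4, 2)
  3P = (4, 5)
  4P = (0, 1)
  5P = O

ord(P) = 5


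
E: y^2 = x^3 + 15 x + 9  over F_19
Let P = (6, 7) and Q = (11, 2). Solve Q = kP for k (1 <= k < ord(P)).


Enumerate multiples of P until we hit Q = (11, 2):
  1P = (6, 7)
  2P = (11, 2)
Match found at i = 2.

k = 2


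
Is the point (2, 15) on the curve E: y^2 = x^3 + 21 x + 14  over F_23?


Check whether y^2 = x^3 + 21 x + 14 (mod 23) for (x, y) = (2, 15).
LHS: y^2 = 15^2 mod 23 = 18
RHS: x^3 + 21 x + 14 = 2^3 + 21*2 + 14 mod 23 = 18
LHS = RHS

Yes, on the curve


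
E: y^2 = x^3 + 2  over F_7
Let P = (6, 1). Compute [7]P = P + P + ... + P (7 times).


k = 7 = 111_2 (binary, LSB first: 111)
Double-and-add from P = (6, 1):
  bit 0 = 1: acc = O + (6, 1) = (6, 1)
  bit 1 = 1: acc = (6, 1) + (6, 6) = O
  bit 2 = 1: acc = O + (6, 1) = (6, 1)

7P = (6, 1)


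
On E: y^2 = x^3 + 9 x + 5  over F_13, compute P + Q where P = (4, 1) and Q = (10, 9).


P != Q, so use the chord formula.
s = (y2 - y1) / (x2 - x1) = (8) / (6) mod 13 = 10
x3 = s^2 - x1 - x2 mod 13 = 10^2 - 4 - 10 = 8
y3 = s (x1 - x3) - y1 mod 13 = 10 * (4 - 8) - 1 = 11

P + Q = (8, 11)


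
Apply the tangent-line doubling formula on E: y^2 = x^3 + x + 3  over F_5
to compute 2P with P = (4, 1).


Doubling: s = (3 x1^2 + a) / (2 y1)
s = (3*4^2 + 1) / (2*1) mod 5 = 2
x3 = s^2 - 2 x1 mod 5 = 2^2 - 2*4 = 1
y3 = s (x1 - x3) - y1 mod 5 = 2 * (4 - 1) - 1 = 0

2P = (1, 0)


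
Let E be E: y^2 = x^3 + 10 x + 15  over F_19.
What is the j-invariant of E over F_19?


Delta = -16(4 a^3 + 27 b^2) mod 19 = 15
-1728 * (4 a)^3 = -1728 * (4*10)^3 mod 19 = 8
j = 8 * 15^(-1) mod 19 = 17

j = 17 (mod 19)


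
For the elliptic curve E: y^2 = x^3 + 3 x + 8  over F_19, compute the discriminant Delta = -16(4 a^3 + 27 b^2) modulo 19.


4 a^3 + 27 b^2 = 4*3^3 + 27*8^2 = 108 + 1728 = 1836
Delta = -16 * (1836) = -29376
Delta mod 19 = 17

Delta = 17 (mod 19)


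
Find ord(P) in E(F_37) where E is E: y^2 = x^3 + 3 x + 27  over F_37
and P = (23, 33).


Compute successive multiples of P until we hit O:
  1P = (23, 33)
  2P = (2, 2)
  3P = (0, 8)
  4P = (17, 25)
  5P = (7, 13)
  6P = (34, 18)
  7P = (21, 8)
  8P = (29, 3)
  ... (continuing to 41P)
  41P = O

ord(P) = 41


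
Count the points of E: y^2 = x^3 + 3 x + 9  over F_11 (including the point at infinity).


For each x in F_11, count y with y^2 = x^3 + 3 x + 9 mod 11:
  x = 0: RHS = 9, y in [3, 8]  -> 2 point(s)
  x = 2: RHS = 1, y in [1, 10]  -> 2 point(s)
  x = 3: RHS = 1, y in [1, 10]  -> 2 point(s)
  x = 6: RHS = 1, y in [1, 10]  -> 2 point(s)
  x = 10: RHS = 5, y in [4, 7]  -> 2 point(s)
Affine points: 10. Add the point at infinity: total = 11.

#E(F_11) = 11


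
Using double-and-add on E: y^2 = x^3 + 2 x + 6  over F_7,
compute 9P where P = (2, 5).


k = 9 = 1001_2 (binary, LSB first: 1001)
Double-and-add from P = (2, 5):
  bit 0 = 1: acc = O + (2, 5) = (2, 5)
  bit 1 = 0: acc unchanged = (2, 5)
  bit 2 = 0: acc unchanged = (2, 5)
  bit 3 = 1: acc = (2, 5) + (4, 6) = (3, 5)

9P = (3, 5)


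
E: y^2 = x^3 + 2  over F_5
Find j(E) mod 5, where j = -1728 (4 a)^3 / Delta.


Delta = -16(4 a^3 + 27 b^2) mod 5 = 2
-1728 * (4 a)^3 = -1728 * (4*0)^3 mod 5 = 0
j = 0 * 2^(-1) mod 5 = 0

j = 0 (mod 5)


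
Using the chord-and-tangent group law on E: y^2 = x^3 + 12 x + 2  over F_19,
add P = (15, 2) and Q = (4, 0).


P != Q, so use the chord formula.
s = (y2 - y1) / (x2 - x1) = (17) / (8) mod 19 = 14
x3 = s^2 - x1 - x2 mod 19 = 14^2 - 15 - 4 = 6
y3 = s (x1 - x3) - y1 mod 19 = 14 * (15 - 6) - 2 = 10

P + Q = (6, 10)


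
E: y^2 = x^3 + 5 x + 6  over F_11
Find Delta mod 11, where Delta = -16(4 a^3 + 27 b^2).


4 a^3 + 27 b^2 = 4*5^3 + 27*6^2 = 500 + 972 = 1472
Delta = -16 * (1472) = -23552
Delta mod 11 = 10

Delta = 10 (mod 11)


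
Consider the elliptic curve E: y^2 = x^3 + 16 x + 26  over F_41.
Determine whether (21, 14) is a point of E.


Check whether y^2 = x^3 + 16 x + 26 (mod 41) for (x, y) = (21, 14).
LHS: y^2 = 14^2 mod 41 = 32
RHS: x^3 + 16 x + 26 = 21^3 + 16*21 + 26 mod 41 = 29
LHS != RHS

No, not on the curve


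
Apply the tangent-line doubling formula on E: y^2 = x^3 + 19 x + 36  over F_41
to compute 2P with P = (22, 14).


Doubling: s = (3 x1^2 + a) / (2 y1)
s = (3*22^2 + 19) / (2*14) mod 41 = 13
x3 = s^2 - 2 x1 mod 41 = 13^2 - 2*22 = 2
y3 = s (x1 - x3) - y1 mod 41 = 13 * (22 - 2) - 14 = 0

2P = (2, 0)


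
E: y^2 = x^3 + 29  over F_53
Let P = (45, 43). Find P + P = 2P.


Doubling: s = (3 x1^2 + a) / (2 y1)
s = (3*45^2 + 0) / (2*43) mod 53 = 1
x3 = s^2 - 2 x1 mod 53 = 1^2 - 2*45 = 17
y3 = s (x1 - x3) - y1 mod 53 = 1 * (45 - 17) - 43 = 38

2P = (17, 38)


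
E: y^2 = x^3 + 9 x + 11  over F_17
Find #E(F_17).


For each x in F_17, count y with y^2 = x^3 + 9 x + 11 mod 17:
  x = 1: RHS = 4, y in [2, 15]  -> 2 point(s)
  x = 4: RHS = 9, y in [3, 14]  -> 2 point(s)
  x = 6: RHS = 9, y in [3, 14]  -> 2 point(s)
  x = 7: RHS = 9, y in [3, 14]  -> 2 point(s)
  x = 8: RHS = 0, y in [0]  -> 1 point(s)
  x = 10: RHS = 13, y in [8, 9]  -> 2 point(s)
  x = 11: RHS = 13, y in [8, 9]  -> 2 point(s)
  x = 13: RHS = 13, y in [8, 9]  -> 2 point(s)
  x = 14: RHS = 8, y in [5, 12]  -> 2 point(s)
  x = 15: RHS = 2, y in [6, 11]  -> 2 point(s)
  x = 16: RHS = 1, y in [1, 16]  -> 2 point(s)
Affine points: 21. Add the point at infinity: total = 22.

#E(F_17) = 22


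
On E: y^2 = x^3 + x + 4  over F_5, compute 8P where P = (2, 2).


k = 8 = 1000_2 (binary, LSB first: 0001)
Double-and-add from P = (2, 2):
  bit 0 = 0: acc unchanged = O
  bit 1 = 0: acc unchanged = O
  bit 2 = 0: acc unchanged = O
  bit 3 = 1: acc = O + (2, 3) = (2, 3)

8P = (2, 3)


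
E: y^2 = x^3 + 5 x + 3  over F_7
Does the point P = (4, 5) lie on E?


Check whether y^2 = x^3 + 5 x + 3 (mod 7) for (x, y) = (4, 5).
LHS: y^2 = 5^2 mod 7 = 4
RHS: x^3 + 5 x + 3 = 4^3 + 5*4 + 3 mod 7 = 3
LHS != RHS

No, not on the curve


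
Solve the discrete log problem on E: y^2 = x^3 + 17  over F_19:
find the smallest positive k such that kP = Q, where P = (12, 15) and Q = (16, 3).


Enumerate multiples of P until we hit Q = (16, 3):
  1P = (12, 15)
  2P = (4, 9)
  3P = (0, 13)
  4P = (16, 16)
  5P = (16, 3)
Match found at i = 5.

k = 5


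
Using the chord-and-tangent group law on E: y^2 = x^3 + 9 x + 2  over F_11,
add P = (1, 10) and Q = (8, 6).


P != Q, so use the chord formula.
s = (y2 - y1) / (x2 - x1) = (7) / (7) mod 11 = 1
x3 = s^2 - x1 - x2 mod 11 = 1^2 - 1 - 8 = 3
y3 = s (x1 - x3) - y1 mod 11 = 1 * (1 - 3) - 10 = 10

P + Q = (3, 10)
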